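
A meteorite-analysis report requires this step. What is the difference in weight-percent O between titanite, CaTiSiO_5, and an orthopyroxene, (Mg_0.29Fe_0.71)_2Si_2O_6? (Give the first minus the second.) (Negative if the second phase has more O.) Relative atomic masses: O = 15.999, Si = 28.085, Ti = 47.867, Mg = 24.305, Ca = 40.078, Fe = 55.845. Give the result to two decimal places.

First mineral: 79.995 g O in 196.025 g formula = 40.81 wt% O.
Second mineral: 95.994 g O in 245.561 g formula = 39.09 wt% O.
40.81% − 39.09% gives a difference of 1.72 percentage points.

1.72 percentage points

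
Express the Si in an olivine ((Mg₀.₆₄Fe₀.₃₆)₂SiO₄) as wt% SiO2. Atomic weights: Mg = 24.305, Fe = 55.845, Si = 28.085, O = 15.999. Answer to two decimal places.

36.77 wt%

M((Mg₀.₆₄Fe₀.₃₆)₂SiO₄) = 163.400 g/mol; M(SiO2) = 60.083 g/mol.
Moles SiO2 per formula unit = 1 Si ÷ 1 = 1.0000.
SiO2 fraction = (1.0000 × 60.083) / 163.400 = 60.083/163.400 = 0.3677.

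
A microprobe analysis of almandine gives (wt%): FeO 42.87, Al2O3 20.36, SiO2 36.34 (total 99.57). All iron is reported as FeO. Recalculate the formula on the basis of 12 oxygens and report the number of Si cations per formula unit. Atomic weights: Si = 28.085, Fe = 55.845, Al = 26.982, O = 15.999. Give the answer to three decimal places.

3.017 Si apfu

FeO: 42.87/71.844 = 0.59671 mol → 0.59671 mol Fe, 0.59671 mol O.
Al2O3: 20.36/101.961 = 0.19968 mol → 0.39936 mol Al, 0.59904 mol O.
SiO2: 36.34/60.083 = 0.60483 mol → 0.60483 mol Si, 1.20966 mol O.
Total oxygen = 2.40541 mol. Normalization factor = 12/2.40541 = 4.98875.
Si per 12 O = 0.60483 × 4.98875 = 3.017.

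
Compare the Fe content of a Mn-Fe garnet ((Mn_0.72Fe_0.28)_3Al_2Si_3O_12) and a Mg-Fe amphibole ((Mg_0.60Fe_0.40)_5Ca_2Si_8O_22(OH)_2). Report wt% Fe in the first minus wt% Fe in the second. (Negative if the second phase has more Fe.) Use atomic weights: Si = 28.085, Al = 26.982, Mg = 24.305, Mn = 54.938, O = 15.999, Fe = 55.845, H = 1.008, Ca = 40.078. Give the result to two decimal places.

First mineral: 46.910 g Fe in 495.783 g formula = 9.46 wt% Fe.
Second mineral: 111.690 g Fe in 875.433 g formula = 12.76 wt% Fe.
9.46% − 12.76% gives a difference of -3.30 percentage points.

-3.30 percentage points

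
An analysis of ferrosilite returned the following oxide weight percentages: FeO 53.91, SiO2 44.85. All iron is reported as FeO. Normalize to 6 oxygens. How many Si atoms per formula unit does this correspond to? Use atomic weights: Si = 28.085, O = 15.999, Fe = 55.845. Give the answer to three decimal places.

53.91 wt% FeO ÷ 71.844 g/mol = 0.75038 mol, giving 0.75038 Fe and 0.75038 O.
44.85 wt% SiO2 ÷ 60.083 g/mol = 0.74647 mol, giving 0.74647 Si and 1.49294 O.
Oxygen sums to 2.24332; scaling by 6/2.24332 = 2.67461 puts the formula on 6 O.
Si: 0.74647 × 2.67461 = 1.997 atoms per formula unit.

1.997 Si apfu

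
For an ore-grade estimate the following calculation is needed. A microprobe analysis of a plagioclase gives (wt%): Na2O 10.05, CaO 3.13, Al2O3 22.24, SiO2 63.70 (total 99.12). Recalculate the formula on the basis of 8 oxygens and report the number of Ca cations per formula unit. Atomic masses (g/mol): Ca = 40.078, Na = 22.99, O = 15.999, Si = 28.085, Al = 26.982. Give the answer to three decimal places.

0.149 Ca apfu

Na2O (M=61.979): mol = 0.16215; Na = 0.32430, O = 0.16215.
CaO (M=56.077): mol = 0.05582; Ca = 0.05582, O = 0.05582.
Al2O3 (M=101.961): mol = 0.21812; Al = 0.43624, O = 0.65436.
SiO2 (M=60.083): mol = 1.06020; Si = 1.06020, O = 2.12040.
ΣO = 2.99273; factor = 8/ΣO = 2.67314.
Ca apfu = 0.05582 × 2.67314 = 0.149.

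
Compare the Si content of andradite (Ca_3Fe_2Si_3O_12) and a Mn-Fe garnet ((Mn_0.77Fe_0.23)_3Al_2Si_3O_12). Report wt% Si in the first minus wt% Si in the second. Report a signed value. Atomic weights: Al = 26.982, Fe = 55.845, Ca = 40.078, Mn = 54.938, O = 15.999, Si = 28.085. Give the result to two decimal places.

-0.42 percentage points

Si in Ca_3Fe_2Si_3O_12: molar mass 508.167 g/mol; 3×28.085 = 84.255 g → 16.58 wt%.
Si in (Mn_0.77Fe_0.23)_3Al_2Si_3O_12: molar mass 495.647 g/mol; 3×28.085 = 84.255 g → 17.00 wt%.
Difference = 16.58 − 17.00 = -0.42 percentage points.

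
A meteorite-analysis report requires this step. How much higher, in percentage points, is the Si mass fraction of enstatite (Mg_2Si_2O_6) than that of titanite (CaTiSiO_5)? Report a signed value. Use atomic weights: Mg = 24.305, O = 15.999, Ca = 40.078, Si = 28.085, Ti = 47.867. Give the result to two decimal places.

Si in Mg_2Si_2O_6: molar mass 200.774 g/mol; 2×28.085 = 56.170 g → 27.98 wt%.
Si in CaTiSiO_5: molar mass 196.025 g/mol; 1×28.085 = 28.085 g → 14.33 wt%.
Difference = 27.98 − 14.33 = 13.65 percentage points.

13.65 percentage points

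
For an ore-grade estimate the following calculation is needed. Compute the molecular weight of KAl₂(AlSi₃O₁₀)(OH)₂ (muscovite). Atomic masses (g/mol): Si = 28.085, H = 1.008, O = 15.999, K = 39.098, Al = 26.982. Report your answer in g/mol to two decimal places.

398.30 g/mol

The formula mass is the sum 1(39.098) + 3(26.982) + 3(28.085) + 12(15.999) + 2(1.008).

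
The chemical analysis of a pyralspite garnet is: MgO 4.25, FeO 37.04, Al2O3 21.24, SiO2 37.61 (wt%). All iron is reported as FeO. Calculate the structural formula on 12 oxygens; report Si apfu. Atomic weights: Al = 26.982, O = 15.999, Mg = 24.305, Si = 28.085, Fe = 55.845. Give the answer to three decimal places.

4.25 wt% MgO ÷ 40.304 g/mol = 0.10545 mol, giving 0.10545 Mg and 0.10545 O.
37.04 wt% FeO ÷ 71.844 g/mol = 0.51556 mol, giving 0.51556 Fe and 0.51556 O.
21.24 wt% Al2O3 ÷ 101.961 g/mol = 0.20831 mol, giving 0.41662 Al and 0.62493 O.
37.61 wt% SiO2 ÷ 60.083 g/mol = 0.62597 mol, giving 0.62597 Si and 1.25194 O.
Oxygen sums to 2.49788; scaling by 12/2.49788 = 4.80407 puts the formula on 12 O.
Si: 0.62597 × 4.80407 = 3.007 atoms per formula unit.

3.007 Si apfu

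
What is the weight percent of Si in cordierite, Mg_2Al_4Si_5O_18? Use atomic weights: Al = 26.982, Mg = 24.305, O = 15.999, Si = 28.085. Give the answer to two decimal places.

24.01 weight percent

Formula mass = 2*24.305 + 4*26.982 + 5*28.085 + 18*15.999 = 584.945 g/mol, of which 140.425 g is Si.
So Si makes up 140.425/584.945 = 0.2401 of the mass, i.e. 24.01%.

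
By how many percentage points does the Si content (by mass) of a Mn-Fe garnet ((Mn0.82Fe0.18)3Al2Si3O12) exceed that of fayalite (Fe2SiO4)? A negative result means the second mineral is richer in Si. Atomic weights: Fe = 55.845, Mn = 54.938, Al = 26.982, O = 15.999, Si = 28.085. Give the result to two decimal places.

Si in (Mn0.82Fe0.18)3Al2Si3O12: molar mass 495.511 g/mol; 3×28.085 = 84.255 g → 17.00 wt%.
Si in Fe2SiO4: molar mass 203.771 g/mol; 1×28.085 = 28.085 g → 13.78 wt%.
Difference = 17.00 − 13.78 = 3.22 percentage points.

3.22 percentage points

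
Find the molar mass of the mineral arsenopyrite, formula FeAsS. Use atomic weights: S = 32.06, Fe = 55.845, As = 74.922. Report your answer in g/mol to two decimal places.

M = 1×55.845 + 1×74.922 + 1×32.06

162.83 g/mol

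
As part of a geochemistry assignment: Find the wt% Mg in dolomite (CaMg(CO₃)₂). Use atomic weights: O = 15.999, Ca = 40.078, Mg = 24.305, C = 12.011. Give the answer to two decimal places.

13.18 weight percent

Formula mass = 1*40.078 + 1*24.305 + 2*12.011 + 6*15.999 = 184.399 g/mol, of which 24.305 g is Mg.
So Mg makes up 24.305/184.399 = 0.1318 of the mass, i.e. 13.18%.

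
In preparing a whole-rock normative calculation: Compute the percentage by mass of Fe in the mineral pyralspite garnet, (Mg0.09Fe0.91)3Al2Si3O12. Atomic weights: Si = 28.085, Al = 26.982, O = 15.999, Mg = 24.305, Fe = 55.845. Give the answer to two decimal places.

31.16 mass %

M((Mg0.09Fe0.91)3Al2Si3O12) = 489.226 g/mol.
Fe contributes 2.73 × 55.845 = 152.457 g per mole.
152.457/489.226 = 0.3116 → 31.16%.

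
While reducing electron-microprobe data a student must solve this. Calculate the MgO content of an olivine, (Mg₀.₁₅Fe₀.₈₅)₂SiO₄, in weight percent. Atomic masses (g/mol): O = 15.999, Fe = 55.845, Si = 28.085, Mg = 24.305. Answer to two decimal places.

Formula mass = 194.309 g/mol.
0.30 Mg → 0.3000 mol MgO per formula unit; M(MgO) = 40.304, so MgO mass = 12.091 g.
12.091/194.309 × 100 = 6.22 wt%.

6.22 wt%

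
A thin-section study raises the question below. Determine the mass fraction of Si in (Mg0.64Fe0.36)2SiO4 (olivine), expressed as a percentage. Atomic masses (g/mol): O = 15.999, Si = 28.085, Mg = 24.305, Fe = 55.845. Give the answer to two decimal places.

17.19 mass %

M((Mg0.64Fe0.36)2SiO4) = 163.400 g/mol.
Si contributes 1 × 28.085 = 28.085 g per mole.
28.085/163.400 = 0.1719 → 17.19%.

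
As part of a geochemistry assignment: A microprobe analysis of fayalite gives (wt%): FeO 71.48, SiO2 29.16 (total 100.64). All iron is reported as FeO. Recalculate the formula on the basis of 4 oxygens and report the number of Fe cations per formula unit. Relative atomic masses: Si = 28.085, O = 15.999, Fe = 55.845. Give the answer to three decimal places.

2.025 Fe apfu

71.48 wt% FeO ÷ 71.844 g/mol = 0.99493 mol, giving 0.99493 Fe and 0.99493 O.
29.16 wt% SiO2 ÷ 60.083 g/mol = 0.48533 mol, giving 0.48533 Si and 0.97066 O.
Oxygen sums to 1.96559; scaling by 4/1.96559 = 2.03501 puts the formula on 4 O.
Fe: 0.99493 × 2.03501 = 2.025 atoms per formula unit.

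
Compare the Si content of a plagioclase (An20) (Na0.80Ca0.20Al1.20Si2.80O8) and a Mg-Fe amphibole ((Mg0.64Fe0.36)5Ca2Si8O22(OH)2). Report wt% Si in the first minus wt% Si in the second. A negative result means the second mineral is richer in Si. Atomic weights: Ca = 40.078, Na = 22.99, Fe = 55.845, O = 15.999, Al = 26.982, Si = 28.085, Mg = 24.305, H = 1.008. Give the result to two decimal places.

3.78 percentage points

First mineral: 78.638 g Si in 265.416 g formula = 29.63 wt% Si.
Second mineral: 224.680 g Si in 869.125 g formula = 25.85 wt% Si.
29.63% − 25.85% gives a difference of 3.78 percentage points.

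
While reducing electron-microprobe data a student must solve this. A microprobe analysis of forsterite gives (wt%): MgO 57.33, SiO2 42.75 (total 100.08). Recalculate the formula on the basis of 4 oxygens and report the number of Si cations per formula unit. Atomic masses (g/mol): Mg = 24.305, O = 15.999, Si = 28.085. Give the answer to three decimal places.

MgO: 57.33/40.304 = 1.42244 mol → 1.42244 mol Mg, 1.42244 mol O.
SiO2: 42.75/60.083 = 0.71152 mol → 0.71152 mol Si, 1.42304 mol O.
Total oxygen = 2.84548 mol. Normalization factor = 4/2.84548 = 1.40574.
Si per 4 O = 0.71152 × 1.40574 = 1.000.

1.000 Si apfu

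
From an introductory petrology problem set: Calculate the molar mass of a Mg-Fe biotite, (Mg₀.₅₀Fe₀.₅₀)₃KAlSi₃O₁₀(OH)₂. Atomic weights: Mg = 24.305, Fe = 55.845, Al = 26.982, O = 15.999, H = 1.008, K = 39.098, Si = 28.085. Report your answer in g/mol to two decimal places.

464.56 g/mol

The formula mass is the sum 1.50*24.305 + 1.50*55.845 + 1*39.098 + 1*26.982 + 3*28.085 + 12*15.999 + 2*1.008.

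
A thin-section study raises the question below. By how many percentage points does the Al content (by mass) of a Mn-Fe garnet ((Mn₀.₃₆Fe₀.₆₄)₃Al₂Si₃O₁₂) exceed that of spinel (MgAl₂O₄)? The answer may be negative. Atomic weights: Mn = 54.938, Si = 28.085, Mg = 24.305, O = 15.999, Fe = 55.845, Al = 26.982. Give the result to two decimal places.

First mineral: 53.964 g Al in 496.762 g formula = 10.86 wt% Al.
Second mineral: 53.964 g Al in 142.265 g formula = 37.93 wt% Al.
10.86% − 37.93% gives a difference of -27.07 percentage points.

-27.07 percentage points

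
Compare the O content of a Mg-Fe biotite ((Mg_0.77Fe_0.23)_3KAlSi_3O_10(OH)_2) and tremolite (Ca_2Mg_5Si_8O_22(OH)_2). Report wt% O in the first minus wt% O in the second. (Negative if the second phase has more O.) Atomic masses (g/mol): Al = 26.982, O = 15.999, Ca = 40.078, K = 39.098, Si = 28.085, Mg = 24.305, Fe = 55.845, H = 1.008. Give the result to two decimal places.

O in (Mg_0.77Fe_0.23)_3KAlSi_3O_10(OH)_2: molar mass 439.017 g/mol; 12×15.999 = 191.988 g → 43.73 wt%.
O in Ca_2Mg_5Si_8O_22(OH)_2: molar mass 812.353 g/mol; 24×15.999 = 383.976 g → 47.27 wt%.
Difference = 43.73 − 47.27 = -3.54 percentage points.

-3.54 percentage points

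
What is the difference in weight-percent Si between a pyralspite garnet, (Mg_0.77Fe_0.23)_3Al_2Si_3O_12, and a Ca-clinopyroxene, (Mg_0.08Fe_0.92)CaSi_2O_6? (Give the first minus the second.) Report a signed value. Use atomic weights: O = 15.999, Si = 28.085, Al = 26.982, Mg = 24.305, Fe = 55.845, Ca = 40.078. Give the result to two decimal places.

-3.04 percentage points

M((Mg_0.77Fe_0.23)_3Al_2Si_3O_12) = 424.885 g/mol, so wt% Si = 84.255/424.885 × 100 = 19.83%.
M((Mg_0.08Fe_0.92)CaSi_2O_6) = 245.564 g/mol, so wt% Si = 56.170/245.564 × 100 = 22.87%.
19.83 − 22.87 = -3.04 pp.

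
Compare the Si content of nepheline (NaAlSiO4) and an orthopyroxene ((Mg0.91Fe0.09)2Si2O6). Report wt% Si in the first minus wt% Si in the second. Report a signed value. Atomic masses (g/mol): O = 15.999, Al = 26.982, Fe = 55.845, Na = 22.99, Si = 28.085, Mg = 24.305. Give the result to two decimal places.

M(NaAlSiO4) = 142.053 g/mol, so wt% Si = 28.085/142.053 × 100 = 19.77%.
M((Mg0.91Fe0.09)2Si2O6) = 206.451 g/mol, so wt% Si = 56.170/206.451 × 100 = 27.21%.
19.77 − 27.21 = -7.44 pp.

-7.44 percentage points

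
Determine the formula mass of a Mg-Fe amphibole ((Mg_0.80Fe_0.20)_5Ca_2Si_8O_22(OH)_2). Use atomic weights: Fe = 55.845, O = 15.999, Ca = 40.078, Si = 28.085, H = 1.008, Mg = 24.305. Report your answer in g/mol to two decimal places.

The formula mass is the sum 4×24.305 + 1×55.845 + 2×40.078 + 8×28.085 + 24×15.999 + 2×1.008.

843.89 g/mol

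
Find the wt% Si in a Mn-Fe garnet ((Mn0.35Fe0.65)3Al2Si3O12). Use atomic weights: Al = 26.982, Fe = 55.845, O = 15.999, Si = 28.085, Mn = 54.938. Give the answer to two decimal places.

16.96 wt%

M((Mn0.35Fe0.65)3Al2Si3O12) = 496.790 g/mol.
Si contributes 3 × 28.085 = 84.255 g per mole.
84.255/496.790 = 0.1696 → 16.96%.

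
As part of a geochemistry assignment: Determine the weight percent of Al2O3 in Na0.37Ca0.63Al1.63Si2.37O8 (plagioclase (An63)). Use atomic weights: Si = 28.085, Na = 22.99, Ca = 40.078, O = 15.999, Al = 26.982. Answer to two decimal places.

30.52 wt%

Molar mass of Na0.37Ca0.63Al1.63Si2.37O8 = 0.37*22.99 + 0.63*40.078 + 1.63*26.982 + 2.37*28.085 + 8*15.999 = 272.290 g/mol.
Each formula unit contains 1.63 Al, equivalent to 1.63/2 = 0.8150 mol Al2O3.
M(Al2O3) = 2×26.982 + 3×15.999 = 101.961 g/mol.
Mass of Al2O3 per formula unit = 0.8150 × 101.961 = 83.098 g.
Al2O3 wt% = 83.098 / 272.290 × 100 = 30.52%.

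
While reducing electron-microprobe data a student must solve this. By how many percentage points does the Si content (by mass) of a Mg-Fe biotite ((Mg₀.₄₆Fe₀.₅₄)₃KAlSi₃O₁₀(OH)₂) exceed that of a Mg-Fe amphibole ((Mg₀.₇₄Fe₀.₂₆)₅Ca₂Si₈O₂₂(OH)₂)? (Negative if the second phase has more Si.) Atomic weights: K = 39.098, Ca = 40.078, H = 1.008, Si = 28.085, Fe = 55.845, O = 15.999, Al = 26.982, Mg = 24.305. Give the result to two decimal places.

-8.34 percentage points

First mineral: 84.255 g Si in 468.349 g formula = 17.99 wt% Si.
Second mineral: 224.680 g Si in 853.355 g formula = 26.33 wt% Si.
17.99% − 26.33% gives a difference of -8.34 percentage points.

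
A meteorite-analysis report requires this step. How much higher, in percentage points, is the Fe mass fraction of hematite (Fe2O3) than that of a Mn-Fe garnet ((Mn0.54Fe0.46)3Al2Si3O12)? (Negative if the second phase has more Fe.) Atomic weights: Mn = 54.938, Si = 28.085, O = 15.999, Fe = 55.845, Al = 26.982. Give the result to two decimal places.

M(Fe2O3) = 159.687 g/mol, so wt% Fe = 111.690/159.687 × 100 = 69.94%.
M((Mn0.54Fe0.46)3Al2Si3O12) = 496.273 g/mol, so wt% Fe = 77.066/496.273 × 100 = 15.53%.
69.94 − 15.53 = 54.41 pp.

54.41 percentage points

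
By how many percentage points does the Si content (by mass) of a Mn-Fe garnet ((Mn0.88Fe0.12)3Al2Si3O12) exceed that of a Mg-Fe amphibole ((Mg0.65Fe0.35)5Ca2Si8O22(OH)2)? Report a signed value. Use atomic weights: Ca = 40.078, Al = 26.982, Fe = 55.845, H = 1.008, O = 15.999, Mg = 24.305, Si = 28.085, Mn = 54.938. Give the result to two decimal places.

-8.89 percentage points

Si in (Mn0.88Fe0.12)3Al2Si3O12: molar mass 495.348 g/mol; 3×28.085 = 84.255 g → 17.01 wt%.
Si in (Mg0.65Fe0.35)5Ca2Si8O22(OH)2: molar mass 867.548 g/mol; 8×28.085 = 224.680 g → 25.90 wt%.
Difference = 17.01 − 25.90 = -8.89 percentage points.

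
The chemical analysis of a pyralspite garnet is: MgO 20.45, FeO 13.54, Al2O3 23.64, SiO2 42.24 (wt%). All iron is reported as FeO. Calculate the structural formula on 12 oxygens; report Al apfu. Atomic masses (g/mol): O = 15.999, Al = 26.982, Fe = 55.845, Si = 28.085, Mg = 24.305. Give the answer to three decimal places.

1.989 Al apfu

MgO (M=40.304): mol = 0.50739; Mg = 0.50739, O = 0.50739.
FeO (M=71.844): mol = 0.18846; Fe = 0.18846, O = 0.18846.
Al2O3 (M=101.961): mol = 0.23185; Al = 0.46370, O = 0.69555.
SiO2 (M=60.083): mol = 0.70303; Si = 0.70303, O = 1.40606.
ΣO = 2.79746; factor = 12/ΣO = 4.28961.
Al apfu = 0.46370 × 4.28961 = 1.989.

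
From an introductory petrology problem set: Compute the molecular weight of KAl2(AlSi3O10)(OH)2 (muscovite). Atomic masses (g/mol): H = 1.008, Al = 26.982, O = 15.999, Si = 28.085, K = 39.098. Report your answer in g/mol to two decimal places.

M = 1*39.098 + 3*26.982 + 3*28.085 + 12*15.999 + 2*1.008

398.30 g/mol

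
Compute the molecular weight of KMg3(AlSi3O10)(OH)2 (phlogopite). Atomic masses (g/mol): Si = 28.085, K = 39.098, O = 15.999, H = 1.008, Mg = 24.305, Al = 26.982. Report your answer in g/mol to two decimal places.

417.25 g/mol

K: 1 × 39.098 = 39.0980
Mg: 3 × 24.305 = 72.9150
Al: 1 × 26.982 = 26.9820
Si: 3 × 28.085 = 84.2550
O: 12 × 15.999 = 191.9880
H: 2 × 1.008 = 2.0160
Summing the contributions gives the formula mass.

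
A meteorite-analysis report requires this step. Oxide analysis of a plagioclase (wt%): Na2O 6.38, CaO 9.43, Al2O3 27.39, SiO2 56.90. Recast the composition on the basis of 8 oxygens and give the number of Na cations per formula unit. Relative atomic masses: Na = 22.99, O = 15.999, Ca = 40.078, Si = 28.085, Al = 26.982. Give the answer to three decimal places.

Na2O: 6.38/61.979 = 0.10294 mol → 0.20588 mol Na, 0.10294 mol O.
CaO: 9.43/56.077 = 0.16816 mol → 0.16816 mol Ca, 0.16816 mol O.
Al2O3: 27.39/101.961 = 0.26863 mol → 0.53726 mol Al, 0.80589 mol O.
SiO2: 56.90/60.083 = 0.94702 mol → 0.94702 mol Si, 1.89404 mol O.
Total oxygen = 2.97103 mol. Normalization factor = 8/2.97103 = 2.69267.
Na per 8 O = 0.20588 × 2.69267 = 0.554.

0.554 Na apfu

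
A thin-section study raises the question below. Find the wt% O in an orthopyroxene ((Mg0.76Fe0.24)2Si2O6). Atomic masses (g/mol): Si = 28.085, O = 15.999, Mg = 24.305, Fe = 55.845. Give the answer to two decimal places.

Molar mass of (Mg0.76Fe0.24)2Si2O6: 1.52·24.305 + 0.48·55.845 + 2·28.085 + 6·15.999 = 215.913 g/mol.
Mass of O per formula unit: 6 × 15.999 = 95.994 g.
Weight fraction O = 95.994 / 215.913 = 0.4446.

44.46 weight percent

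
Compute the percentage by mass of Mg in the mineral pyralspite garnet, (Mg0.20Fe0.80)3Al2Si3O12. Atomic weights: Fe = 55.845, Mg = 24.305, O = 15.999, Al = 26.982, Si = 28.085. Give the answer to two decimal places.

3.05 mass %

Formula mass = 0.60·24.305 + 2.40·55.845 + 2·26.982 + 3·28.085 + 12·15.999 = 478.818 g/mol, of which 14.583 g is Mg.
So Mg makes up 14.583/478.818 = 0.0305 of the mass, i.e. 3.05%.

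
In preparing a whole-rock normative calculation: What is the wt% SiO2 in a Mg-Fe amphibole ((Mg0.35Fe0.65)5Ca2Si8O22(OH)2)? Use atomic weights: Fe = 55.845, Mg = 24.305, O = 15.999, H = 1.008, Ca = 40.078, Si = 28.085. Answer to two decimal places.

Formula mass = 914.858 g/mol.
8 Si → 8.0000 mol SiO2 per formula unit; M(SiO2) = 60.083, so SiO2 mass = 480.664 g.
480.664/914.858 × 100 = 52.54 wt%.

52.54 wt%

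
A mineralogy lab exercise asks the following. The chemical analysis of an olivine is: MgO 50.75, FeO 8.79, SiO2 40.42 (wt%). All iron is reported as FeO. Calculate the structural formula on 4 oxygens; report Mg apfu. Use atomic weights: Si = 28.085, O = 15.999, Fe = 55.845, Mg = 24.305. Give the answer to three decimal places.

50.75 wt% MgO ÷ 40.304 g/mol = 1.25918 mol, giving 1.25918 Mg and 1.25918 O.
8.79 wt% FeO ÷ 71.844 g/mol = 0.12235 mol, giving 0.12235 Fe and 0.12235 O.
40.42 wt% SiO2 ÷ 60.083 g/mol = 0.67274 mol, giving 0.67274 Si and 1.34548 O.
Oxygen sums to 2.72701; scaling by 4/2.72701 = 1.46681 puts the formula on 4 O.
Mg: 1.25918 × 1.46681 = 1.847 atoms per formula unit.

1.847 Mg apfu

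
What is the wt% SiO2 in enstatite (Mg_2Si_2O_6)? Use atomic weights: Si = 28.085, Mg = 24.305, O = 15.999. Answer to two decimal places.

Formula mass = 200.774 g/mol.
2 Si → 2.0000 mol SiO2 per formula unit; M(SiO2) = 60.083, so SiO2 mass = 120.166 g.
120.166/200.774 × 100 = 59.85 wt%.

59.85 wt%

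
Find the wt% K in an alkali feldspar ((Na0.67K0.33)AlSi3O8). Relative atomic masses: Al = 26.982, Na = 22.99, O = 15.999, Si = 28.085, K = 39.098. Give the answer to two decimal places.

Molar mass of (Na0.67K0.33)AlSi3O8: 0.67·22.99 + 0.33·39.098 + 1·26.982 + 3·28.085 + 8·15.999 = 267.535 g/mol.
Mass of K per formula unit: 0.33 × 39.098 = 12.902 g.
Weight fraction K = 12.902 / 267.535 = 0.0482.

4.82 mass %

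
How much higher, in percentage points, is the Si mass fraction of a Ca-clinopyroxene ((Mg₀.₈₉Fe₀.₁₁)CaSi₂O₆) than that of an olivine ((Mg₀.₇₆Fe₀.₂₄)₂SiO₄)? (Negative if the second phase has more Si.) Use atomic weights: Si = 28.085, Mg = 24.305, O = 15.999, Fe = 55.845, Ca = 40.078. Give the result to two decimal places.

Si in (Mg₀.₈₉Fe₀.₁₁)CaSi₂O₆: molar mass 220.016 g/mol; 2×28.085 = 56.170 g → 25.53 wt%.
Si in (Mg₀.₇₆Fe₀.₂₄)₂SiO₄: molar mass 155.830 g/mol; 1×28.085 = 28.085 g → 18.02 wt%.
Difference = 25.53 − 18.02 = 7.51 percentage points.

7.51 percentage points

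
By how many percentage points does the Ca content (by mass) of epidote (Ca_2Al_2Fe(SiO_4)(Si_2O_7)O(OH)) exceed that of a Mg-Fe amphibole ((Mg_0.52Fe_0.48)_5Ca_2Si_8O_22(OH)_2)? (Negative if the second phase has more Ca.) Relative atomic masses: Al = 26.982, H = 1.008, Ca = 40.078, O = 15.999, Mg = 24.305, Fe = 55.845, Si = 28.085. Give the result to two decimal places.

7.56 percentage points

Ca in Ca_2Al_2Fe(SiO_4)(Si_2O_7)O(OH): molar mass 483.215 g/mol; 2×40.078 = 80.156 g → 16.59 wt%.
Ca in (Mg_0.52Fe_0.48)_5Ca_2Si_8O_22(OH)_2: molar mass 888.049 g/mol; 2×40.078 = 80.156 g → 9.03 wt%.
Difference = 16.59 − 9.03 = 7.56 percentage points.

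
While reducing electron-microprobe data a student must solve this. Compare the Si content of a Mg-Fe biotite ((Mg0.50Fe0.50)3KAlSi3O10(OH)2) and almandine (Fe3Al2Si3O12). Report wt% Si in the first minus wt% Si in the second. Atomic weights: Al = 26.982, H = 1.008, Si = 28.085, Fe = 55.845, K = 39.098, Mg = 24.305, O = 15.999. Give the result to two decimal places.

Si in (Mg0.50Fe0.50)3KAlSi3O10(OH)2: molar mass 464.564 g/mol; 3×28.085 = 84.255 g → 18.14 wt%.
Si in Fe3Al2Si3O12: molar mass 497.742 g/mol; 3×28.085 = 84.255 g → 16.93 wt%.
Difference = 18.14 − 16.93 = 1.21 percentage points.

1.21 percentage points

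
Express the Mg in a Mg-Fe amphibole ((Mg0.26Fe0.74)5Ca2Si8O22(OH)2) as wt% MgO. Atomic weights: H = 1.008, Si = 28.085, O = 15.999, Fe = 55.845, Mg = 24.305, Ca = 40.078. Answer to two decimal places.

M((Mg0.26Fe0.74)5Ca2Si8O22(OH)2) = 929.051 g/mol; M(MgO) = 40.304 g/mol.
Moles MgO per formula unit = 1.30 Mg ÷ 1 = 1.3000.
MgO fraction = (1.3000 × 40.304) / 929.051 = 52.395/929.051 = 0.0564.

5.64 wt%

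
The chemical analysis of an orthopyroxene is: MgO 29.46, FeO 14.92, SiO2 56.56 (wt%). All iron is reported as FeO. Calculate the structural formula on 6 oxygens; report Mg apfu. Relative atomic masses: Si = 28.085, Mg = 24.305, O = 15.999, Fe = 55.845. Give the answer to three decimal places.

MgO (M=40.304): mol = 0.73094; Mg = 0.73094, O = 0.73094.
FeO (M=71.844): mol = 0.20767; Fe = 0.20767, O = 0.20767.
SiO2 (M=60.083): mol = 0.94136; Si = 0.94136, O = 1.88272.
ΣO = 2.82133; factor = 6/ΣO = 2.12666.
Mg apfu = 0.73094 × 2.12666 = 1.554.

1.554 Mg apfu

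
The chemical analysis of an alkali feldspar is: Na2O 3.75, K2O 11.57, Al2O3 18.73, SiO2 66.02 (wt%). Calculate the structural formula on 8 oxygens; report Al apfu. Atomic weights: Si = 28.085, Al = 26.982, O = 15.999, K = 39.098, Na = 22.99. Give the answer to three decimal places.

1.002 Al apfu

Na2O (M=61.979): mol = 0.06050; Na = 0.12100, O = 0.06050.
K2O (M=94.195): mol = 0.12283; K = 0.24566, O = 0.12283.
Al2O3 (M=101.961): mol = 0.18370; Al = 0.36740, O = 0.55110.
SiO2 (M=60.083): mol = 1.09881; Si = 1.09881, O = 2.19762.
ΣO = 2.93205; factor = 8/ΣO = 2.72847.
Al apfu = 0.36740 × 2.72847 = 1.002.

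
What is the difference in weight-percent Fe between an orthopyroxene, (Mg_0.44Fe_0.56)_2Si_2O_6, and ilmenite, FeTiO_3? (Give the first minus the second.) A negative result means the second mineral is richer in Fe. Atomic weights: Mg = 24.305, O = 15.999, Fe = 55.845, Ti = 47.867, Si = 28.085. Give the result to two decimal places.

-10.32 percentage points

Fe in (Mg_0.44Fe_0.56)_2Si_2O_6: molar mass 236.099 g/mol; 1.12×55.845 = 62.546 g → 26.49 wt%.
Fe in FeTiO_3: molar mass 151.709 g/mol; 1×55.845 = 55.845 g → 36.81 wt%.
Difference = 26.49 − 36.81 = -10.32 percentage points.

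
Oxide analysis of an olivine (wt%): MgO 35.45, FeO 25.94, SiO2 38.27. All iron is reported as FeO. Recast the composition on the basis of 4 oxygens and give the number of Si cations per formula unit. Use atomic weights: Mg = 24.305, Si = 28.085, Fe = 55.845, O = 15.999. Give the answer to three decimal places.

35.45 wt% MgO ÷ 40.304 g/mol = 0.87957 mol, giving 0.87957 Mg and 0.87957 O.
25.94 wt% FeO ÷ 71.844 g/mol = 0.36106 mol, giving 0.36106 Fe and 0.36106 O.
38.27 wt% SiO2 ÷ 60.083 g/mol = 0.63695 mol, giving 0.63695 Si and 1.27390 O.
Oxygen sums to 2.51453; scaling by 4/2.51453 = 1.59075 puts the formula on 4 O.
Si: 0.63695 × 1.59075 = 1.013 atoms per formula unit.

1.013 Si apfu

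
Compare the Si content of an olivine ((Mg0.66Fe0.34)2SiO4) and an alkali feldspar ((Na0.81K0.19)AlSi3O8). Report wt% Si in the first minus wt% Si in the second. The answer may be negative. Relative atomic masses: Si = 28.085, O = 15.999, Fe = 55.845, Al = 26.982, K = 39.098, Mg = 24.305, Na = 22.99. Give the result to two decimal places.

M((Mg0.66Fe0.34)2SiO4) = 162.138 g/mol, so wt% Si = 28.085/162.138 × 100 = 17.32%.
M((Na0.81K0.19)AlSi3O8) = 265.280 g/mol, so wt% Si = 84.255/265.280 × 100 = 31.76%.
17.32 − 31.76 = -14.44 pp.

-14.44 percentage points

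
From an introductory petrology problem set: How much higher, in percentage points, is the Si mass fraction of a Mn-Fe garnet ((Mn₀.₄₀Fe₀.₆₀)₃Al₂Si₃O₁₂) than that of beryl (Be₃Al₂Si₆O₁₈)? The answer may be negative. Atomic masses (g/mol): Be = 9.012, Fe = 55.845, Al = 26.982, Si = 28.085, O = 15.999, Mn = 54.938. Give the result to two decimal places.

Si in (Mn₀.₄₀Fe₀.₆₀)₃Al₂Si₃O₁₂: molar mass 496.654 g/mol; 3×28.085 = 84.255 g → 16.96 wt%.
Si in Be₃Al₂Si₆O₁₈: molar mass 537.492 g/mol; 6×28.085 = 168.510 g → 31.35 wt%.
Difference = 16.96 − 31.35 = -14.39 percentage points.

-14.39 percentage points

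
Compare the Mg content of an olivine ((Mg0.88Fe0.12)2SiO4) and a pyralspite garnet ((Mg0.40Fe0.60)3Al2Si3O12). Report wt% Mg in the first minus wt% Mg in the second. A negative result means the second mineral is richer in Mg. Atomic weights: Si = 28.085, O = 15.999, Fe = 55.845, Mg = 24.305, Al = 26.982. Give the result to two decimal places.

Mg in (Mg0.88Fe0.12)2SiO4: molar mass 148.261 g/mol; 1.76×24.305 = 42.777 g → 28.85 wt%.
Mg in (Mg0.40Fe0.60)3Al2Si3O12: molar mass 459.894 g/mol; 1.20×24.305 = 29.166 g → 6.34 wt%.
Difference = 28.85 − 6.34 = 22.51 percentage points.

22.51 percentage points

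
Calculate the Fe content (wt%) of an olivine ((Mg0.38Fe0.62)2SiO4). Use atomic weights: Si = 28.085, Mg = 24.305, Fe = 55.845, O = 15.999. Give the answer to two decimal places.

38.51 wt%

M((Mg0.38Fe0.62)2SiO4) = 179.801 g/mol.
Fe contributes 1.24 × 55.845 = 69.248 g per mole.
69.248/179.801 = 0.3851 → 38.51%.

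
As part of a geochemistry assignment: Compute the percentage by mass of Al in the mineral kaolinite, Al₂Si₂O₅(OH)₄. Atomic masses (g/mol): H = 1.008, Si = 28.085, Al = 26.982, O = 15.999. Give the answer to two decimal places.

20.90 mass %

Molar mass of Al₂Si₂O₅(OH)₄: 2·26.982 + 2·28.085 + 9·15.999 + 4·1.008 = 258.157 g/mol.
Mass of Al per formula unit: 2 × 26.982 = 53.964 g.
Weight fraction Al = 53.964 / 258.157 = 0.2090.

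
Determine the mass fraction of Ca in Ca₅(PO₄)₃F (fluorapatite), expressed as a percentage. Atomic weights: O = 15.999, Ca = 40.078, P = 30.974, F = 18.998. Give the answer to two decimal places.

39.74 mass %

M(Ca₅(PO₄)₃F) = 504.298 g/mol.
Ca contributes 5 × 40.078 = 200.390 g per mole.
200.390/504.298 = 0.3974 → 39.74%.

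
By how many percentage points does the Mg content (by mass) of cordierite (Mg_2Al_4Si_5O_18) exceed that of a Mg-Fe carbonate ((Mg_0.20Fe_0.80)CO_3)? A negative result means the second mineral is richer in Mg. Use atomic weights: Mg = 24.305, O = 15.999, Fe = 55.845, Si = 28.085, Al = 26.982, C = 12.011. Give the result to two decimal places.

M(Mg_2Al_4Si_5O_18) = 584.945 g/mol, so wt% Mg = 48.610/584.945 × 100 = 8.31%.
M((Mg_0.20Fe_0.80)CO_3) = 109.545 g/mol, so wt% Mg = 4.861/109.545 × 100 = 4.44%.
8.31 − 4.44 = 3.87 pp.

3.87 percentage points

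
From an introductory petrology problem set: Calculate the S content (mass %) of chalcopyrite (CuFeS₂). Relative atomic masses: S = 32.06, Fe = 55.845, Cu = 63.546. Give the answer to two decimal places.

34.94 mass %

Formula mass = 1×63.546 + 1×55.845 + 2×32.06 = 183.511 g/mol, of which 64.120 g is S.
So S makes up 64.120/183.511 = 0.3494 of the mass, i.e. 34.94%.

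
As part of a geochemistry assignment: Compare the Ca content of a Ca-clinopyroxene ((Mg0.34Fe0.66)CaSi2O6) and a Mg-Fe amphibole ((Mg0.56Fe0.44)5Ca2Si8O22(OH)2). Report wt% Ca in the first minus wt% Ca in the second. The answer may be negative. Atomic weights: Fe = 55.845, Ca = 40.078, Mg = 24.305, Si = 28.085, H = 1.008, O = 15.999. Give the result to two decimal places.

7.79 percentage points

M((Mg0.34Fe0.66)CaSi2O6) = 237.363 g/mol, so wt% Ca = 40.078/237.363 × 100 = 16.88%.
M((Mg0.56Fe0.44)5Ca2Si8O22(OH)2) = 881.741 g/mol, so wt% Ca = 80.156/881.741 × 100 = 9.09%.
16.88 − 9.09 = 7.79 pp.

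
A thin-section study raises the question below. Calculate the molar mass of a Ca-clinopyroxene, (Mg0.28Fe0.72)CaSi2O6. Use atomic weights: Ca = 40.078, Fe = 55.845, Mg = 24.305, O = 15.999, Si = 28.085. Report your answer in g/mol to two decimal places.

Mg: 0.28 × 24.305 = 6.8054
Fe: 0.72 × 55.845 = 40.2084
Ca: 1 × 40.078 = 40.0780
Si: 2 × 28.085 = 56.1700
O: 6 × 15.999 = 95.9940
Summing the contributions gives the formula mass.

239.26 g/mol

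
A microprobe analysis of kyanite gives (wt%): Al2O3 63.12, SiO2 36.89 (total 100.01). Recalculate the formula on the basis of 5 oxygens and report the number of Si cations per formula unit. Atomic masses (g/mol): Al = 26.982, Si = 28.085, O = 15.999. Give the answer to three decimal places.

Al2O3: 63.12/101.961 = 0.61906 mol → 1.23812 mol Al, 1.85718 mol O.
SiO2: 36.89/60.083 = 0.61398 mol → 0.61398 mol Si, 1.22796 mol O.
Total oxygen = 3.08514 mol. Normalization factor = 5/3.08514 = 1.62067.
Si per 5 O = 0.61398 × 1.62067 = 0.995.

0.995 Si apfu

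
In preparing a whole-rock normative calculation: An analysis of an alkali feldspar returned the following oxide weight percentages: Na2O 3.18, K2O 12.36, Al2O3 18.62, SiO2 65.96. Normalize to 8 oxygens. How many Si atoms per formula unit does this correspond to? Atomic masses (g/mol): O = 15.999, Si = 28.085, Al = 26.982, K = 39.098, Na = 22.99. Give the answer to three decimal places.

Na2O: 3.18/61.979 = 0.05131 mol → 0.10262 mol Na, 0.05131 mol O.
K2O: 12.36/94.195 = 0.13122 mol → 0.26244 mol K, 0.13122 mol O.
Al2O3: 18.62/101.961 = 0.18262 mol → 0.36524 mol Al, 0.54786 mol O.
SiO2: 65.96/60.083 = 1.09781 mol → 1.09781 mol Si, 2.19562 mol O.
Total oxygen = 2.92601 mol. Normalization factor = 8/2.92601 = 2.73410.
Si per 8 O = 1.09781 × 2.73410 = 3.002.

3.002 Si apfu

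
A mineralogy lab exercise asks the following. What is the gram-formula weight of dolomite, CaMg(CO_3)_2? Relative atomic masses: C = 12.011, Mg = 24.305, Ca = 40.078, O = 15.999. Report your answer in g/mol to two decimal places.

M = 1(40.078) + 1(24.305) + 2(12.011) + 6(15.999)

184.40 g/mol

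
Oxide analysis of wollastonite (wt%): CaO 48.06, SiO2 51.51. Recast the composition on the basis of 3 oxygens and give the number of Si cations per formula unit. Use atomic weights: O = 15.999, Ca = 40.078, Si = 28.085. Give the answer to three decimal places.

CaO: 48.06/56.077 = 0.85704 mol → 0.85704 mol Ca, 0.85704 mol O.
SiO2: 51.51/60.083 = 0.85731 mol → 0.85731 mol Si, 1.71462 mol O.
Total oxygen = 2.57166 mol. Normalization factor = 3/2.57166 = 1.16656.
Si per 3 O = 0.85731 × 1.16656 = 1.000.

1.000 Si apfu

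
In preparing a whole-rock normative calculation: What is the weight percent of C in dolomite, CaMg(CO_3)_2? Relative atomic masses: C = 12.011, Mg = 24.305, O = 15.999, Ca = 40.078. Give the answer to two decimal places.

13.03 wt%

M(CaMg(CO_3)_2) = 184.399 g/mol.
C contributes 2 × 12.011 = 24.022 g per mole.
24.022/184.399 = 0.1303 → 13.03%.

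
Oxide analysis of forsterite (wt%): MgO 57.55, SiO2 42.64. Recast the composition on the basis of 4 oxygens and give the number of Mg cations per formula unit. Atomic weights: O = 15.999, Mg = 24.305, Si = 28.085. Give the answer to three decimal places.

MgO: 57.55/40.304 = 1.42790 mol → 1.42790 mol Mg, 1.42790 mol O.
SiO2: 42.64/60.083 = 0.70968 mol → 0.70968 mol Si, 1.41936 mol O.
Total oxygen = 2.84726 mol. Normalization factor = 4/2.84726 = 1.40486.
Mg per 4 O = 1.42790 × 1.40486 = 2.006.

2.006 Mg apfu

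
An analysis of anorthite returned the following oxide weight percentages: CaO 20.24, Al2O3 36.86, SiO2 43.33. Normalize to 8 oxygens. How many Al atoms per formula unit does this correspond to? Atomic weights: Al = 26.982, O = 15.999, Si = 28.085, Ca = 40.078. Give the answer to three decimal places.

CaO: 20.24/56.077 = 0.36093 mol → 0.36093 mol Ca, 0.36093 mol O.
Al2O3: 36.86/101.961 = 0.36151 mol → 0.72302 mol Al, 1.08453 mol O.
SiO2: 43.33/60.083 = 0.72117 mol → 0.72117 mol Si, 1.44234 mol O.
Total oxygen = 2.88780 mol. Normalization factor = 8/2.88780 = 2.77027.
Al per 8 O = 0.72302 × 2.77027 = 2.003.

2.003 Al apfu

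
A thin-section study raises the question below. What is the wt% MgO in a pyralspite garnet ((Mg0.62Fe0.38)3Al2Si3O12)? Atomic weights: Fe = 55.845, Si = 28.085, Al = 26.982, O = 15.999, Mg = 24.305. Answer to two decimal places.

17.07 wt%

M((Mg0.62Fe0.38)3Al2Si3O12) = 439.078 g/mol; M(MgO) = 40.304 g/mol.
Moles MgO per formula unit = 1.86 Mg ÷ 1 = 1.8600.
MgO fraction = (1.8600 × 40.304) / 439.078 = 74.965/439.078 = 0.1707.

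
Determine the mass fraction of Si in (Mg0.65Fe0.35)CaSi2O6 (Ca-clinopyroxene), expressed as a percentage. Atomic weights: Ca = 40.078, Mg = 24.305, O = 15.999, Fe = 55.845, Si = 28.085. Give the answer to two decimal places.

Formula mass = 0.65×24.305 + 0.35×55.845 + 1×40.078 + 2×28.085 + 6×15.999 = 227.586 g/mol, of which 56.170 g is Si.
So Si makes up 56.170/227.586 = 0.2468 of the mass, i.e. 24.68%.

24.68 weight percent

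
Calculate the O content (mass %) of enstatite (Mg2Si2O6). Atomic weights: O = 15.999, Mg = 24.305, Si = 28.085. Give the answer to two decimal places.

47.81 mass %

M(Mg2Si2O6) = 200.774 g/mol.
O contributes 6 × 15.999 = 95.994 g per mole.
95.994/200.774 = 0.4781 → 47.81%.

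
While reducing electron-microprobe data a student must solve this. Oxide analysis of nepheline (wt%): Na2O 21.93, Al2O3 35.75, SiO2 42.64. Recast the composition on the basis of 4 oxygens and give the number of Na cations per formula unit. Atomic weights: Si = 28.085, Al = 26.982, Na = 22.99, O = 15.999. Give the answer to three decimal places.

1.002 Na apfu

Na2O (M=61.979): mol = 0.35383; Na = 0.70766, O = 0.35383.
Al2O3 (M=101.961): mol = 0.35062; Al = 0.70124, O = 1.05186.
SiO2 (M=60.083): mol = 0.70968; Si = 0.70968, O = 1.41936.
ΣO = 2.82505; factor = 4/ΣO = 1.41590.
Na apfu = 0.70766 × 1.41590 = 1.002.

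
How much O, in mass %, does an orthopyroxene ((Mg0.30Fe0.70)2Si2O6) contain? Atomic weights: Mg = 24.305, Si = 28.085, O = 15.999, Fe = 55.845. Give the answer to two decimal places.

39.19 mass %

Formula mass = 0.60*24.305 + 1.40*55.845 + 2*28.085 + 6*15.999 = 244.930 g/mol, of which 95.994 g is O.
So O makes up 95.994/244.930 = 0.3919 of the mass, i.e. 39.19%.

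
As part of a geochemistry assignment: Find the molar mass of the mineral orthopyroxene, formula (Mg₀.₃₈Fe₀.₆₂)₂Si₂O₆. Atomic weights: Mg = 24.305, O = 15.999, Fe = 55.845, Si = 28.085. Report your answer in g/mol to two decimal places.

239.88 g/mol

The formula mass is the sum 0.76·24.305 + 1.24·55.845 + 2·28.085 + 6·15.999.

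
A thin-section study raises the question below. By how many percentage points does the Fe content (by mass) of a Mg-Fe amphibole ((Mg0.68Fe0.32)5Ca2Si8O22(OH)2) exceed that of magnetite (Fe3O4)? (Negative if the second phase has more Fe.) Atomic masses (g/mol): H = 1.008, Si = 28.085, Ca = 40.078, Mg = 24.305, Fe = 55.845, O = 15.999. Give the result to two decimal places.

First mineral: 89.352 g Fe in 862.817 g formula = 10.36 wt% Fe.
Second mineral: 167.535 g Fe in 231.531 g formula = 72.36 wt% Fe.
10.36% − 72.36% gives a difference of -62.00 percentage points.

-62.00 percentage points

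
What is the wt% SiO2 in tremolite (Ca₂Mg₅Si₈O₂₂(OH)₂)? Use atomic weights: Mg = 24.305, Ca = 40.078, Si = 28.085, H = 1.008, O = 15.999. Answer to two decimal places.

59.17 wt%

Molar mass of Ca₂Mg₅Si₈O₂₂(OH)₂ = 2*40.078 + 5*24.305 + 8*28.085 + 24*15.999 + 2*1.008 = 812.353 g/mol.
Each formula unit contains 8 Si, equivalent to 8/1 = 8.0000 mol SiO2.
M(SiO2) = 1×28.085 + 2×15.999 = 60.083 g/mol.
Mass of SiO2 per formula unit = 8.0000 × 60.083 = 480.664 g.
SiO2 wt% = 480.664 / 812.353 × 100 = 59.17%.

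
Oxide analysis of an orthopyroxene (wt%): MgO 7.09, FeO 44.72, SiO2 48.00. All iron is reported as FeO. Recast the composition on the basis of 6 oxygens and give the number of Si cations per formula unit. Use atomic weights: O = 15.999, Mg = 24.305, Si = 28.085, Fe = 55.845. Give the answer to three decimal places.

2.000 Si apfu

MgO: 7.09/40.304 = 0.17591 mol → 0.17591 mol Mg, 0.17591 mol O.
FeO: 44.72/71.844 = 0.62246 mol → 0.62246 mol Fe, 0.62246 mol O.
SiO2: 48.00/60.083 = 0.79889 mol → 0.79889 mol Si, 1.59778 mol O.
Total oxygen = 2.39615 mol. Normalization factor = 6/2.39615 = 2.50402.
Si per 6 O = 0.79889 × 2.50402 = 2.000.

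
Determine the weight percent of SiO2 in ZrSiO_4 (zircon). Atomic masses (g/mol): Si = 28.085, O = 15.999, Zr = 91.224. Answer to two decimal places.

M(ZrSiO_4) = 183.305 g/mol; M(SiO2) = 60.083 g/mol.
Moles SiO2 per formula unit = 1 Si ÷ 1 = 1.0000.
SiO2 fraction = (1.0000 × 60.083) / 183.305 = 60.083/183.305 = 0.3278.

32.78 wt%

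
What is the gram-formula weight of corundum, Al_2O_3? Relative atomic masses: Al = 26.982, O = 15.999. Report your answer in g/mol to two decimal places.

101.96 g/mol

Al: 2 × 26.982 = 53.9640
O: 3 × 15.999 = 47.9970
Summing the contributions gives the formula mass.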